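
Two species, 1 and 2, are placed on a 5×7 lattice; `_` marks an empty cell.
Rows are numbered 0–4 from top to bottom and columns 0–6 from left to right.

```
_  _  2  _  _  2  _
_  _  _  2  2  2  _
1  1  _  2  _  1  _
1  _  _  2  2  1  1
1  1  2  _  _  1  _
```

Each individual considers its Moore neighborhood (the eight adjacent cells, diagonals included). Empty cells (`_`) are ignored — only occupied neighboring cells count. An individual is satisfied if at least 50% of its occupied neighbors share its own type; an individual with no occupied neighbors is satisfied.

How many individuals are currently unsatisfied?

2

(0,2)2 1/1 ✓
(0,5)2 2/2 ✓
(1,3)2 3/3 ✓
(1,4)2 4/5 ✓
(1,5)2 2/3 ✓
(2,0)1 2/2 ✓
(2,1)1 2/2 ✓
(2,3)2 4/4 ✓
(2,5)1 2/5 ✗
(3,0)1 4/4 ✓
(3,3)2 3/3 ✓
(3,4)2 2/5 ✗
(3,5)1 3/4 ✓
(3,6)1 3/3 ✓
(4,0)1 2/2 ✓
(4,1)1 2/3 ✓
(4,2)2 1/2 ✓
(4,5)1 2/3 ✓
Unsatisfied: (2,5), (3,4) — 2 in total.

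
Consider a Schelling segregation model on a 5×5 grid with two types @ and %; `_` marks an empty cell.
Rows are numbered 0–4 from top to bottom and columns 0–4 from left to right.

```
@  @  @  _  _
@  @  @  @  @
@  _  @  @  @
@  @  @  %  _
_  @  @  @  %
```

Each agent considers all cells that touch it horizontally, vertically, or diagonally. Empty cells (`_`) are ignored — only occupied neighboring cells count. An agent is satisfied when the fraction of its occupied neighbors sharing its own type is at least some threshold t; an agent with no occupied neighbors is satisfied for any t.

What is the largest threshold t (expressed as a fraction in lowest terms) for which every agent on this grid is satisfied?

1/7

Row 0: (0,0)@ 3/3 · (0,1)@ 5/5 · (0,2)@ 4/4
Row 1: (1,0)@ 4/4 · (1,1)@ 7/7 · (1,2)@ 6/6 · (1,3)@ 6/6 · (1,4)@ 3/3
Row 2: (2,0)@ 4/4 · (2,2)@ 6/7 · (2,3)@ 6/7 · (2,4)@ 3/4
Row 3: (3,0)@ 3/3 · (3,1)@ 6/6 · (3,2)@ 6/7 · (3,3)% 1/7
Row 4: (4,1)@ 4/4 · (4,2)@ 4/5 · (4,3)@ 2/4 · (4,4)% 1/2
The smallest same-type fraction is 1/7 at (3,3), which reduces to 1/7. Any threshold above that leaves this agent unsatisfied.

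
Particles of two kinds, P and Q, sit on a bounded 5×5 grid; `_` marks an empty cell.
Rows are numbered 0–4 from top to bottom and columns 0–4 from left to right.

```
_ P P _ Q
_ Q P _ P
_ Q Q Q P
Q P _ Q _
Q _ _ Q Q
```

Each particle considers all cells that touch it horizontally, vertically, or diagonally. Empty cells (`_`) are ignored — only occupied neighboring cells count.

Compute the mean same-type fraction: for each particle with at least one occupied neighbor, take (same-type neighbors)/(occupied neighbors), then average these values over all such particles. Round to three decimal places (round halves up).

(0,1)P 2/3
(0,2)P 2/3
(0,4)Q 0/1
(1,1)Q 2/5
(1,2)P 2/6
(1,4)P 1/3
(2,1)Q 3/5
(2,2)Q 4/6
(2,3)Q 2/5
(2,4)P 1/3
(3,0)Q 2/3
(3,1)P 0/4
(3,3)Q 4/5
(4,0)Q 1/2
(4,3)Q 2/2
(4,4)Q 2/2
Sum over 16 particles: 2/3 + 2/3 + 0/1 + 2/5 + 2/6 + 1/3 + 3/5 + 4/6 + 2/5 + 1/3 + 2/3 + 0/4 + 4/5 + 1/2 + 2/2 + 2/2 = 251/30; mean = 251/30 ÷ 16 = 251/480 = 0.522916… → 0.523.

0.523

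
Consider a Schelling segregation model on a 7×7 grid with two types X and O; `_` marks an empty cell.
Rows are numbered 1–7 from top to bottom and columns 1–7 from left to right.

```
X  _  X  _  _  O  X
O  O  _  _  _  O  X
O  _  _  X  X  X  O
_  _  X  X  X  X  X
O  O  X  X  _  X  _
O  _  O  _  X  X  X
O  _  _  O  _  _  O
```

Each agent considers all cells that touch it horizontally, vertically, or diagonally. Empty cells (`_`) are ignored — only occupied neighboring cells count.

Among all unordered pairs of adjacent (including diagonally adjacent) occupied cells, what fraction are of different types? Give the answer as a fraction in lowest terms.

20/63

Scan each occupied cell's neighbors to the right and below (and the two forward diagonals) so each pair is counted once.
Row 1: X(1,1)–O(2,1)≠ X(1,1)–O(2,2)≠ X(1,3)–O(2,2)≠ O(1,6)–X(1,7)≠ O(1,6)–O(2,6)= O(1,6)–X(2,7)≠ X(1,7)–X(2,7)= X(1,7)–O(2,6)≠  → 6/8 unlike.
Row 2: O(2,1)–O(2,2)= O(2,1)–O(3,1)= O(2,2)–O(3,1)= O(2,6)–X(2,7)≠ O(2,6)–X(3,6)≠ O(2,6)–O(3,7)= O(2,6)–X(3,5)≠ X(2,7)–O(3,7)≠ X(2,7)–X(3,6)=  → 4/9 unlike.
Row 3: X(3,4)–X(3,5)= X(3,4)–X(4,4)= X(3,4)–X(4,5)= X(3,4)–X(4,3)= X(3,5)–X(3,6)= X(3,5)–X(4,5)= X(3,5)–X(4,6)= X(3,5)–X(4,4)= X(3,6)–O(3,7)≠ X(3,6)–X(4,6)= X(3,6)–X(4,7)= X(3,6)–X(4,5)= O(3,7)–X(4,7)≠ O(3,7)–X(4,6)≠  → 3/14 unlike.
Row 4: X(4,3)–X(4,4)= X(4,3)–X(5,3)= X(4,3)–X(5,4)= X(4,3)–O(5,2)≠ X(4,4)–X(4,5)= X(4,4)–X(5,4)= X(4,4)–X(5,3)= X(4,5)–X(4,6)= X(4,5)–X(5,6)= X(4,5)–X(5,4)= X(4,6)–X(4,7)= X(4,6)–X(5,6)= X(4,7)–X(5,6)=  → 1/13 unlike.
Row 5: O(5,1)–O(5,2)= O(5,1)–O(6,1)= O(5,2)–X(5,3)≠ O(5,2)–O(6,3)= O(5,2)–O(6,1)= X(5,3)–X(5,4)= X(5,3)–O(6,3)≠ X(5,4)–X(6,5)= X(5,4)–O(6,3)≠ X(5,6)–X(6,6)= X(5,6)–X(6,7)= X(5,6)–X(6,5)=  → 3/12 unlike.
Row 6: O(6,1)–O(7,1)= O(6,3)–O(7,4)= X(6,5)–X(6,6)= X(6,5)–O(7,4)≠ X(6,6)–X(6,7)= X(6,6)–O(7,7)≠ X(6,7)–O(7,7)≠  → 3/7 unlike.
Total adjacent occupied pairs: 63; unlike-type pairs: 20.
20/63 is already in lowest terms.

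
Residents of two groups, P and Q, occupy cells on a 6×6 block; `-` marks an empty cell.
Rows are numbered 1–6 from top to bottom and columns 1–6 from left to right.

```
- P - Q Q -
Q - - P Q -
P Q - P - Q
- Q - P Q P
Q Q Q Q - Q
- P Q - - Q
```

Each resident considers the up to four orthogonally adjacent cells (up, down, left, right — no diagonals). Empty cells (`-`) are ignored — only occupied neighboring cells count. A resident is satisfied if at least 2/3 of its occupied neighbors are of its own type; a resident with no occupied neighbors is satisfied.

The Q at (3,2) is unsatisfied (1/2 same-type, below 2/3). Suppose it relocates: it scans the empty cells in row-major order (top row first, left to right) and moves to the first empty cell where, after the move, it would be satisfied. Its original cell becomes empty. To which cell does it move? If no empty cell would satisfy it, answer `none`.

Vacating (3,2). Empty cells in order:
  (1,1): 1/2 same-type → still unsatisfied.
  (1,3): 1/2 same-type → still unsatisfied.
  (1,6): 1/1 same-type → satisfied — stop here.

(1,6)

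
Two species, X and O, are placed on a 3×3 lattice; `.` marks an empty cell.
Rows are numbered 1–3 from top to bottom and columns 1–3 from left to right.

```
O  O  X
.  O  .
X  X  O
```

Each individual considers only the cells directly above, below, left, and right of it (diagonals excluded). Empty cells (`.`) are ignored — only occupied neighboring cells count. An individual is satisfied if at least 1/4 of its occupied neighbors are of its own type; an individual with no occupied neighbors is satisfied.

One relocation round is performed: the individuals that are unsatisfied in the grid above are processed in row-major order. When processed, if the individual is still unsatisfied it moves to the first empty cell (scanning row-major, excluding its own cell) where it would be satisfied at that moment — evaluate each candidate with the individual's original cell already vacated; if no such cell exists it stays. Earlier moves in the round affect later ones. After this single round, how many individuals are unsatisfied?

Initially unsatisfied (in order): (1,3), (3,3).
  (1,3) → (2,1).
  (3,3) → (1,3).
Resulting grid:
O O O
X O .
X X .
All satisfied now.

0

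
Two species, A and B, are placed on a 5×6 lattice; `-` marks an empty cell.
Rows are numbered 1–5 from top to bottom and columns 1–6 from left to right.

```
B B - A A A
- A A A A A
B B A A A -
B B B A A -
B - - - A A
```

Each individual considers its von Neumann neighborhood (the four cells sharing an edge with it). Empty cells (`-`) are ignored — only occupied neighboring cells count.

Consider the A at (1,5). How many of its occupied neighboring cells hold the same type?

3

Occupied neighbors of (1,5): (2,5)=A, (1,4)=A, (1,6)=A.
Same type (A): 3 of 3.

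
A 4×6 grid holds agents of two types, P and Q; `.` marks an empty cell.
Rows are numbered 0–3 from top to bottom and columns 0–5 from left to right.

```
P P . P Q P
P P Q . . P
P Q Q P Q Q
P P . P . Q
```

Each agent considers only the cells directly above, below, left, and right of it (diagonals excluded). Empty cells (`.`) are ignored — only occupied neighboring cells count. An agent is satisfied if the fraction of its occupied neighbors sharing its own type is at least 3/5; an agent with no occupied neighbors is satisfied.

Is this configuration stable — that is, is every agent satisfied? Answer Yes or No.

Row 0: (0,0)P 2/2 ✓ · (0,1)P 2/2 ✓ · (0,3)P 0/1 ✗ · (0,4)Q 0/2 ✗ · (0,5)P 1/2 ✗
Row 1: (1,0)P 3/3 ✓ · (1,1)P 2/4 ✗ · (1,2)Q 1/2 ✗ · (1,5)P 1/2 ✗
Row 2: (2,0)P 2/3 ✓ · (2,1)Q 1/4 ✗ · (2,2)Q 2/3 ✓ · (2,3)P 1/3 ✗ · (2,4)Q 1/2 ✗ · (2,5)Q 2/3 ✓
Row 3: (3,0)P 2/2 ✓ · (3,1)P 1/2 ✗ · (3,3)P 1/1 ✓ · (3,5)Q 1/1 ✓
For instance (0,3) has only 0/1 same-type neighbors, below 3/5.

No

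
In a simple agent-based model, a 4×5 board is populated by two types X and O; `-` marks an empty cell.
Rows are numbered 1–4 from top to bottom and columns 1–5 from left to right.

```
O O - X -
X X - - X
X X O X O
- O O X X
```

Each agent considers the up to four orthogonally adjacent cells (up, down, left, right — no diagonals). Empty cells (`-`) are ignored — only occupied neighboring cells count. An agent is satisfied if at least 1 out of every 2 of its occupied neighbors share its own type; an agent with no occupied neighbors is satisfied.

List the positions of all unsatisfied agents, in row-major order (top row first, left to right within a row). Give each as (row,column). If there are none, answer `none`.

(1,1)O 1/2 ✓
(1,2)O 1/2 ✓
(1,4)X 0/0 ✓
(2,1)X 2/3 ✓
(2,2)X 2/3 ✓
(2,5)X 0/1 ✗
(3,1)X 2/2 ✓
(3,2)X 2/4 ✓
(3,3)O 1/3 ✗
(3,4)X 1/3 ✗
(3,5)O 0/3 ✗
(4,2)O 1/2 ✓
(4,3)O 2/3 ✓
(4,4)X 2/3 ✓
(4,5)X 1/2 ✓

(2,5), (3,3), (3,4), (3,5)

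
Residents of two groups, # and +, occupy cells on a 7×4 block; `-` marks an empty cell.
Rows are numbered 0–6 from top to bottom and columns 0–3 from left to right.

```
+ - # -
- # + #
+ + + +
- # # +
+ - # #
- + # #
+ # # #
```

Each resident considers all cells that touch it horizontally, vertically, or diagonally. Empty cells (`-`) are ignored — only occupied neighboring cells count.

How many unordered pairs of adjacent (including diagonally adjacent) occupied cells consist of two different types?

Scan each occupied cell's neighbors to the right and below (and the two forward diagonals) so each pair is counted once.
From row 0: 2 unlike of 4 pairs (running 2/4).
From row 1: 7 unlike of 10 pairs (running 9/14).
From row 2: 6 unlike of 11 pairs (running 15/25).
From row 3: 4 unlike of 8 pairs (running 19/33).
From row 4: 1 unlike of 7 pairs (running 20/40).
From row 5: 3 unlike of 10 pairs (running 23/50).
From row 6: 1 unlike of 3 pairs (running 24/53).
Total adjacent occupied pairs: 53; unlike-type pairs: 24.

24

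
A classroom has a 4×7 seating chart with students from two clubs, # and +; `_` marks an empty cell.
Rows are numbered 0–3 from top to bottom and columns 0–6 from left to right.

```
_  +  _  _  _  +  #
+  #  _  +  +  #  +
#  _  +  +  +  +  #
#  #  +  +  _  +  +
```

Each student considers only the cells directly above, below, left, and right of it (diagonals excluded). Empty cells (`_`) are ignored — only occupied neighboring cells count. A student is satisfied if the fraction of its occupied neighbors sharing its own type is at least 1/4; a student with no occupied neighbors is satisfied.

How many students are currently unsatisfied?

(0,1)+ 0/1 ✗
(0,5)+ 0/2 ✗
(0,6)# 0/2 ✗
(1,0)+ 0/2 ✗
(1,1)# 0/2 ✗
(1,3)+ 2/2 ✓
(1,4)+ 2/3 ✓
(1,5)# 0/4 ✗
(1,6)+ 0/3 ✗
(2,0)# 1/2 ✓
(2,2)+ 2/2 ✓
(2,3)+ 4/4 ✓
(2,4)+ 3/3 ✓
(2,5)+ 2/4 ✓
(2,6)# 0/3 ✗
(3,0)# 2/2 ✓
(3,1)# 1/2 ✓
(3,2)+ 2/3 ✓
(3,3)+ 2/2 ✓
(3,5)+ 2/2 ✓
(3,6)+ 1/2 ✓
Unsatisfied: (0,1), (0,5), (0,6), (1,0), (1,1), (1,5), (1,6), (2,6) — 8 in total.

8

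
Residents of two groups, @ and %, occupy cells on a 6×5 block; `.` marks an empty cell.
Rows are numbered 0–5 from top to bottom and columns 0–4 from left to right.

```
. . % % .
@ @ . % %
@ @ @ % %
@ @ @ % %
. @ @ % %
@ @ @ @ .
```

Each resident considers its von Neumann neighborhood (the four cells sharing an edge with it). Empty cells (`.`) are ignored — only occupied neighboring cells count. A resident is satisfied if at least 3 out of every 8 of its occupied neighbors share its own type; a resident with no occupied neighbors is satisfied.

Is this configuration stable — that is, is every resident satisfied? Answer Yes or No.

Row 0: (0,2)% 1/1 ok · (0,3)% 2/2 ok
Row 1: (1,0)@ 2/2 ok · (1,1)@ 2/2 ok · (1,3)% 3/3 ok · (1,4)% 2/2 ok
Row 2: (2,0)@ 3/3 ok · (2,1)@ 4/4 ok · (2,2)@ 2/3 ok · (2,3)% 3/4 ok · (2,4)% 3/3 ok
Row 3: (3,0)@ 2/2 ok · (3,1)@ 4/4 ok · (3,2)@ 3/4 ok · (3,3)% 3/4 ok · (3,4)% 3/3 ok
Row 4: (4,1)@ 3/3 ok · (4,2)@ 3/4 ok · (4,3)% 2/4 ok · (4,4)% 2/2 ok
Row 5: (5,0)@ 1/1 ok · (5,1)@ 3/3 ok · (5,2)@ 3/3 ok · (5,3)@ 1/2 ok
All meet the threshold, so the configuration is stable.

Yes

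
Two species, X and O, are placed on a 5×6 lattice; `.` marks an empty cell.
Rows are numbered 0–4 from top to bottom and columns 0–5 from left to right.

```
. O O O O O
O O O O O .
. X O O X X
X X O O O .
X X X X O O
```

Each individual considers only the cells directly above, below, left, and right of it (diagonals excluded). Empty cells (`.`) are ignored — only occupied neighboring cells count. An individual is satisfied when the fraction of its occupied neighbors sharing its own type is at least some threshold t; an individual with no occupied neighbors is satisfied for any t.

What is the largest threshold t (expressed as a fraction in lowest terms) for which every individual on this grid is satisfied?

(0,1)O 2/2
(0,2)O 3/3
(0,3)O 3/3
(0,4)O 3/3
(0,5)O 1/1
(1,0)O 1/1
(1,1)O 3/4
(1,2)O 4/4
(1,3)O 4/4
(1,4)O 2/3
(2,1)X 1/3
(2,2)O 3/4
(2,3)O 3/4
(2,4)X 1/4
(2,5)X 1/1
(3,0)X 2/2
(3,1)X 3/4
(3,2)O 2/4
(3,3)O 3/4
(3,4)O 2/3
(4,0)X 2/2
(4,1)X 3/3
(4,2)X 2/3
(4,3)X 1/3
(4,4)O 2/3
(4,5)O 1/1
The smallest same-type fraction is 1/4 at (2,4), which reduces to 1/4. Any threshold above that leaves this individual unsatisfied.

1/4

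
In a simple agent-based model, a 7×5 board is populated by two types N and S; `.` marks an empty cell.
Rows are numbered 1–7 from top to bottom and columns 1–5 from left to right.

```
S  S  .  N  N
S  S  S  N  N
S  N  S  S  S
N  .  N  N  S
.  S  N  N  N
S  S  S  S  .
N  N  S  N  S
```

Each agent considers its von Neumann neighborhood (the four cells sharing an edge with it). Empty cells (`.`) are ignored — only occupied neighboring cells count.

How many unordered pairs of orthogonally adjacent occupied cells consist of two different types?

20

Scan each occupied cell's neighbors to the right and below so each pair is counted once.
From row 1: 0 unlike of 6 pairs (running 0/6).
From row 2: 4 unlike of 9 pairs (running 4/15).
From row 3: 5 unlike of 8 pairs (running 9/23).
From row 4: 2 unlike of 5 pairs (running 11/28).
From row 5: 3 unlike of 6 pairs (running 14/34).
From row 6: 3 unlike of 7 pairs (running 17/41).
From row 7: 3 unlike of 4 pairs (running 20/45).
Total adjacent occupied pairs: 45; unlike-type pairs: 20.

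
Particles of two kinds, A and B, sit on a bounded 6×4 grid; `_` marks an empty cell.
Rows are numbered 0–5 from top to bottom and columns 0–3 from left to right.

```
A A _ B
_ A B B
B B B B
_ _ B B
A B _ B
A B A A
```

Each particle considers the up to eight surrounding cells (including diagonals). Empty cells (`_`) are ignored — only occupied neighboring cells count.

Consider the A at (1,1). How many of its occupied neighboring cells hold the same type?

Occupied neighbors of (1,1): (0,0)=A, (0,1)=A, (1,2)=B, (2,0)=B, (2,1)=B, (2,2)=B.
Same type (A): 2 of 6.

2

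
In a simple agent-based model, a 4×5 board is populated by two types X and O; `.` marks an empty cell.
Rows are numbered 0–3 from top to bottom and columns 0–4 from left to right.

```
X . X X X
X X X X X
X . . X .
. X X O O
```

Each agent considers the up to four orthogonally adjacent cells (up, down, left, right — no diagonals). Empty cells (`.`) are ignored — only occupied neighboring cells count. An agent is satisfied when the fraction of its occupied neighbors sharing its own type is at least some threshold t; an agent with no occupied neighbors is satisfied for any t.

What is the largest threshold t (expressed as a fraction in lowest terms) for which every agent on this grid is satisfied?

1/3

Row 0: (0,0)X 1/1 · (0,2)X 2/2 · (0,3)X 3/3 · (0,4)X 2/2
Row 1: (1,0)X 3/3 · (1,1)X 2/2 · (1,2)X 3/3 · (1,3)X 4/4 · (1,4)X 2/2
Row 2: (2,0)X 1/1 · (2,3)X 1/2
Row 3: (3,1)X 1/1 · (3,2)X 1/2 · (3,3)O 1/3 · (3,4)O 1/1
The smallest same-type fraction is 1/3 at (3,3), which reduces to 1/3. Any threshold above that leaves this agent unsatisfied.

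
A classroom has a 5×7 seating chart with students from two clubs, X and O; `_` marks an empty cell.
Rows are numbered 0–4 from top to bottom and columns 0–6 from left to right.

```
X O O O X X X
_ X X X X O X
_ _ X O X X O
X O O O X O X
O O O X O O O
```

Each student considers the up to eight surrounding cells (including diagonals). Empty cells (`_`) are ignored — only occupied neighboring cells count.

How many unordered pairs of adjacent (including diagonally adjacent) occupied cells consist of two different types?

46

Scan each occupied cell's neighbors to the right and below (and the two forward diagonals) so each pair is counted once.
Row 0: X(0,0)–O(0,1)≠ X(0,0)–X(1,1)= O(0,1)–O(0,2)= O(0,1)–X(1,1)≠ O(0,1)–X(1,2)≠ O(0,2)–O(0,3)= O(0,2)–X(1,2)≠ O(0,2)–X(1,3)≠ O(0,2)–X(1,1)≠ O(0,3)–X(0,4)≠ O(0,3)–X(1,3)≠ O(0,3)–X(1,4)≠ O(0,3)–X(1,2)≠ X(0,4)–X(0,5)= X(0,4)–X(1,4)= X(0,4)–O(1,5)≠ X(0,4)–X(1,3)= X(0,5)–X(0,6)= X(0,5)–O(1,5)≠ X(0,5)–X(1,6)= X(0,5)–X(1,4)= X(0,6)–X(1,6)= X(0,6)–O(1,5)≠  → 13/23 unlike.
Row 1: X(1,1)–X(1,2)= X(1,1)–X(2,2)= X(1,2)–X(1,3)= X(1,2)–X(2,2)= X(1,2)–O(2,3)≠ X(1,3)–X(1,4)= X(1,3)–O(2,3)≠ X(1,3)–X(2,4)= X(1,3)–X(2,2)= X(1,4)–O(1,5)≠ X(1,4)–X(2,4)= X(1,4)–X(2,5)= X(1,4)–O(2,3)≠ O(1,5)–X(1,6)≠ O(1,5)–X(2,5)≠ O(1,5)–O(2,6)= O(1,5)–X(2,4)≠ X(1,6)–O(2,6)≠ X(1,6)–X(2,5)=  → 8/19 unlike.
Row 2: X(2,2)–O(2,3)≠ X(2,2)–O(3,2)≠ X(2,2)–O(3,3)≠ X(2,2)–O(3,1)≠ O(2,3)–X(2,4)≠ O(2,3)–O(3,3)= O(2,3)–X(3,4)≠ O(2,3)–O(3,2)= X(2,4)–X(2,5)= X(2,4)–X(3,4)= X(2,4)–O(3,5)≠ X(2,4)–O(3,3)≠ X(2,5)–O(2,6)≠ X(2,5)–O(3,5)≠ X(2,5)–X(3,6)= X(2,5)–X(3,4)= O(2,6)–X(3,6)≠ O(2,6)–O(3,5)=  → 11/18 unlike.
Row 3: X(3,0)–O(3,1)≠ X(3,0)–O(4,0)≠ X(3,0)–O(4,1)≠ O(3,1)–O(3,2)= O(3,1)–O(4,1)= O(3,1)–O(4,2)= O(3,1)–O(4,0)= O(3,2)–O(3,3)= O(3,2)–O(4,2)= O(3,2)–X(4,3)≠ O(3,2)–O(4,1)= O(3,3)–X(3,4)≠ O(3,3)–X(4,3)≠ O(3,3)–O(4,4)= O(3,3)–O(4,2)= X(3,4)–O(3,5)≠ X(3,4)–O(4,4)≠ X(3,4)–O(4,5)≠ X(3,4)–X(4,3)= O(3,5)–X(3,6)≠ O(3,5)–O(4,5)= O(3,5)–O(4,6)= O(3,5)–O(4,4)= X(3,6)–O(4,6)≠ X(3,6)–O(4,5)≠  → 12/25 unlike.
Row 4: O(4,0)–O(4,1)= O(4,1)–O(4,2)= O(4,2)–X(4,3)≠ X(4,3)–O(4,4)≠ O(4,4)–O(4,5)= O(4,5)–O(4,6)=  → 2/6 unlike.
Total adjacent occupied pairs: 91; unlike-type pairs: 46.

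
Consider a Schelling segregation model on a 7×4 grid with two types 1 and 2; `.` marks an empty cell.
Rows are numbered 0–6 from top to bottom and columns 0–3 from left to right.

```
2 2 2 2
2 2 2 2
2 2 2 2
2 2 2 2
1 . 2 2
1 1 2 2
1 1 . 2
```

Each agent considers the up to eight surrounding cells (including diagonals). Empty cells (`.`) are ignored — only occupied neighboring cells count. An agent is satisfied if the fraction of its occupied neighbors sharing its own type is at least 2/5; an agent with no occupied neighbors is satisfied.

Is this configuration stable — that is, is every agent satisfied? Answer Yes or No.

Yes

(0,0)2 3/3 ok
(0,1)2 5/5 ok
(0,2)2 5/5 ok
(0,3)2 3/3 ok
(1,0)2 5/5 ok
(1,1)2 8/8 ok
(1,2)2 8/8 ok
(1,3)2 5/5 ok
(2,0)2 5/5 ok
(2,1)2 8/8 ok
(2,2)2 8/8 ok
(2,3)2 5/5 ok
(3,0)2 3/4 ok
(3,1)2 6/7 ok
(3,2)2 7/7 ok
(3,3)2 5/5 ok
(4,0)1 2/4 ok
(4,2)2 6/7 ok
(4,3)2 5/5 ok
(5,0)1 4/4 ok
(5,1)1 4/6 ok
(5,2)2 4/6 ok
(5,3)2 4/4 ok
(6,0)1 3/3 ok
(6,1)1 3/4 ok
(6,3)2 2/2 ok
All meet the threshold, so the configuration is stable.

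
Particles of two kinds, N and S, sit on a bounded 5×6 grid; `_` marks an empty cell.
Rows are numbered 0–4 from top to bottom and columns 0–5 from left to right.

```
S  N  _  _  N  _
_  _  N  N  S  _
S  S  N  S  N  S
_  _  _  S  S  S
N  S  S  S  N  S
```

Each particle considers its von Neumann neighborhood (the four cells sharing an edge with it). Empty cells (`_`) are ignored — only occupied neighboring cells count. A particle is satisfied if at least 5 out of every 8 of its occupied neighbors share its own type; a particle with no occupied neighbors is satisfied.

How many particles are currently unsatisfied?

(0,0)S 0/1 unhappy
(0,1)N 0/1 unhappy
(0,4)N 0/1 unhappy
(1,2)N 2/2 ok
(1,3)N 1/3 unhappy
(1,4)S 0/3 unhappy
(2,0)S 1/1 ok
(2,1)S 1/2 unhappy
(2,2)N 1/3 unhappy
(2,3)S 1/4 unhappy
(2,4)N 0/4 unhappy
(2,5)S 1/2 unhappy
(3,3)S 3/3 ok
(3,4)S 2/4 unhappy
(3,5)S 3/3 ok
(4,0)N 0/1 unhappy
(4,1)S 1/2 unhappy
(4,2)S 2/2 ok
(4,3)S 2/3 ok
(4,4)N 0/3 unhappy
(4,5)S 1/2 unhappy
Unsatisfied: (0,0), (0,1), (0,4), (1,3), (1,4), (2,1), (2,2), (2,3), (2,4), (2,5), (3,4), (4,0), (4,1), (4,4), (4,5) — 15 in total.

15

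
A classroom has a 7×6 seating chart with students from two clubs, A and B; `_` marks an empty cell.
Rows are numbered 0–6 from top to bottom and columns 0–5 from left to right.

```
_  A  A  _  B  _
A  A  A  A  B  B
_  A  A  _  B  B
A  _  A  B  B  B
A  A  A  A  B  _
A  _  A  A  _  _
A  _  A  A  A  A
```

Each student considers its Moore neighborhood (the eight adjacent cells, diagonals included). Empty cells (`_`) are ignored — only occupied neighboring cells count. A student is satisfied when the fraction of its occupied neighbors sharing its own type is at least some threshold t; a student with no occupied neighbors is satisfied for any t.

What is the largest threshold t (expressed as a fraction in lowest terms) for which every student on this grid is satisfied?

Row 0: (0,1)A 4/4 · (0,2)A 4/4 · (0,4)B 2/3
Row 1: (1,0)A 3/3 · (1,1)A 6/6 · (1,2)A 6/6 · (1,3)A 3/6 · (1,4)B 4/5 · (1,5)B 4/4
Row 2: (2,1)A 6/6 · (2,2)A 5/6 · (2,4)B 6/7 · (2,5)B 5/5
Row 3: (3,0)A 3/3 · (3,2)A 5/6 · (3,3)B 3/7 · (3,4)B 5/6 · (3,5)B 4/4
Row 4: (4,0)A 3/3 · (4,1)A 6/6 · (4,2)A 5/6 · (4,3)A 4/7 · (4,4)B 3/5
Row 5: (5,0)A 3/3 · (5,2)A 6/6 · (5,3)A 6/7
Row 6: (6,0)A 1/1 · (6,2)A 3/3 · (6,3)A 4/4 · (6,4)A 3/3 · (6,5)A 1/1
The smallest same-type fraction is 3/7 at (3,3), which reduces to 3/7. Any threshold above that leaves this student unsatisfied.

3/7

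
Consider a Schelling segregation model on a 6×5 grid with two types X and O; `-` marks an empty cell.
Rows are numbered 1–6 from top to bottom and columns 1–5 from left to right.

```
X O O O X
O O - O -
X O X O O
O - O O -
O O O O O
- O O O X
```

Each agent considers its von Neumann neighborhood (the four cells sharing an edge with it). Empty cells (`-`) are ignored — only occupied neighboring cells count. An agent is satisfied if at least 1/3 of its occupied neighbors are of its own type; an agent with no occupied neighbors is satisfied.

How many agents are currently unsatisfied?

Row 1: (1,1)X 0/2 ✗ · (1,2)O 2/3 ✓ · (1,3)O 2/2 ✓ · (1,4)O 2/3 ✓ · (1,5)X 0/1 ✗
Row 2: (2,1)O 1/3 ✓ · (2,2)O 3/3 ✓ · (2,4)O 2/2 ✓
Row 3: (3,1)X 0/3 ✗ · (3,2)O 1/3 ✓ · (3,3)X 0/3 ✗ · (3,4)O 3/4 ✓ · (3,5)O 1/1 ✓
Row 4: (4,1)O 1/2 ✓ · (4,3)O 2/3 ✓ · (4,4)O 3/3 ✓
Row 5: (5,1)O 2/2 ✓ · (5,2)O 3/3 ✓ · (5,3)O 4/4 ✓ · (5,4)O 4/4 ✓ · (5,5)O 1/2 ✓
Row 6: (6,2)O 2/2 ✓ · (6,3)O 3/3 ✓ · (6,4)O 2/3 ✓ · (6,5)X 0/2 ✗
Unsatisfied: (1,1), (1,5), (3,1), (3,3), (6,5) — 5 in total.

5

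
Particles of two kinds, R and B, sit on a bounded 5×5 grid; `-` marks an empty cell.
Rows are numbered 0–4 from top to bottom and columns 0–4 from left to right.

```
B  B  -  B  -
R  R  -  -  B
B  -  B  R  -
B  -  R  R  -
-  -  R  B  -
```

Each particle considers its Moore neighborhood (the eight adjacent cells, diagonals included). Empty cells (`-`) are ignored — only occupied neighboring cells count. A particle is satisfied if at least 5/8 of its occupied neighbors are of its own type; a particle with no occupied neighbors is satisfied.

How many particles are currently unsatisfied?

11

(0,0)B 1/3 ✗
(0,1)B 1/3 ✗
(0,3)B 1/1 ✓
(1,0)R 1/4 ✗
(1,1)R 1/5 ✗
(1,4)B 1/2 ✗
(2,0)B 1/3 ✗
(2,2)B 0/4 ✗
(2,3)R 2/4 ✗
(3,0)B 1/1 ✓
(3,2)R 3/5 ✗
(3,3)R 3/5 ✗
(4,2)R 2/3 ✓
(4,3)B 0/3 ✗
Unsatisfied: (0,0), (0,1), (1,0), (1,1), (1,4), (2,0), (2,2), (2,3), (3,2), (3,3), (4,3) — 11 in total.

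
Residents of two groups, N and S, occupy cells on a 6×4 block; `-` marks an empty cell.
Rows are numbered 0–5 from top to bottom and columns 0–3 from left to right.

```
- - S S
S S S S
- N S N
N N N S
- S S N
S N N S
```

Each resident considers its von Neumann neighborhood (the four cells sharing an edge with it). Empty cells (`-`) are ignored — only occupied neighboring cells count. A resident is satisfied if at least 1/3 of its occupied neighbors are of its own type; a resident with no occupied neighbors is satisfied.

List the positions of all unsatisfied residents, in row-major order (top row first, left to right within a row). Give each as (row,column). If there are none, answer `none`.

(0,2)S 2/2 ok
(0,3)S 2/2 ok
(1,0)S 1/1 ok
(1,1)S 2/3 ok
(1,2)S 4/4 ok
(1,3)S 2/3 ok
(2,1)N 1/3 ok
(2,2)S 1/4 unhappy
(2,3)N 0/3 unhappy
(3,0)N 1/1 ok
(3,1)N 3/4 ok
(3,2)N 1/4 unhappy
(3,3)S 0/3 unhappy
(4,1)S 1/3 ok
(4,2)S 1/4 unhappy
(4,3)N 0/3 unhappy
(5,0)S 0/1 unhappy
(5,1)N 1/3 ok
(5,2)N 1/3 ok
(5,3)S 0/2 unhappy

(2,2), (2,3), (3,2), (3,3), (4,2), (4,3), (5,0), (5,3)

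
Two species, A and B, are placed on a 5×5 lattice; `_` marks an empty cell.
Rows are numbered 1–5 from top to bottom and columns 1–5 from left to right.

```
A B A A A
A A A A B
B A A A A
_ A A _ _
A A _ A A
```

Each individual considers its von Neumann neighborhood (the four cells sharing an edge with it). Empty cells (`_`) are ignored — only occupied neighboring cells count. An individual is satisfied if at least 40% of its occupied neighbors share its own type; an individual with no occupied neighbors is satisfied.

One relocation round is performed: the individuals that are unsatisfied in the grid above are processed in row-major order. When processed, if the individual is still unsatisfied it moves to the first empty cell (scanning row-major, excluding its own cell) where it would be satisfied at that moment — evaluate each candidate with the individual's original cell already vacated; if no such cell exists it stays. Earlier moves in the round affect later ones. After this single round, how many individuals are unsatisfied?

3

Initially unsatisfied (in order): (1,2), (2,5), (3,1).
  (1,2): no empty cell satisfies it; stays.
  (2,5): no empty cell satisfies it; stays.
  (3,1): no empty cell satisfies it; stays.
Resulting grid:
A B A A A
A A A A B
B A A A A
_ A A _ _
A A _ A A
Unsatisfied now: (1,2), (2,5), (3,1).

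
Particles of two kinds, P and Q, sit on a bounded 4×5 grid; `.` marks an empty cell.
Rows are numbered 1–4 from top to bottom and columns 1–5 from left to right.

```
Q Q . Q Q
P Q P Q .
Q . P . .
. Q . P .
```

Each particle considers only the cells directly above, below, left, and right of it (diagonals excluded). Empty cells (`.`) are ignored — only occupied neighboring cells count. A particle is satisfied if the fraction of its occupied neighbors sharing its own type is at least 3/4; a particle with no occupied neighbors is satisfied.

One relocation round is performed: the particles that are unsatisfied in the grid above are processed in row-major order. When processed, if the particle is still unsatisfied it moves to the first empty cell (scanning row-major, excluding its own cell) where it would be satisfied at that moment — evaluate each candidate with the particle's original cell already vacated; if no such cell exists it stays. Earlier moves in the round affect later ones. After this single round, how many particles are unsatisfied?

0

Initially unsatisfied (in order): (1,1), (2,1), (2,2), (2,3), (2,4), (3,1).
  (1,1) → (2,5).
  (2,1) → (4,5).
  (2,2) → (1,1).
  (2,3): no empty cell satisfies it; stays.
  (2,4) → (2,1).
  (3,1): now satisfied by earlier moves; stays.
Resulting grid:
Q Q . Q Q
Q . P . Q
Q . P . .
. Q . P P
All satisfied now.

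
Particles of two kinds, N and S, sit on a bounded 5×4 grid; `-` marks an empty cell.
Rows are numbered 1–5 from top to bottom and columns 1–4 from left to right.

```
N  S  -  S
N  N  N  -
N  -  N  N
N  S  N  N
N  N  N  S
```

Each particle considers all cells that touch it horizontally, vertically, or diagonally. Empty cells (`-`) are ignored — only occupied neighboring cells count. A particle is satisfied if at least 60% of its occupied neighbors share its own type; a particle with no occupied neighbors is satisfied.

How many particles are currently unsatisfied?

4

(1,1)N 2/3 ok
(1,2)S 0/4 unhappy
(1,4)S 0/1 unhappy
(2,1)N 3/4 ok
(2,2)N 5/6 ok
(2,3)N 3/5 ok
(3,1)N 3/4 ok
(3,3)N 5/6 ok
(3,4)N 4/4 ok
(4,1)N 3/4 ok
(4,2)S 0/7 unhappy
(4,3)N 5/7 ok
(4,4)N 4/5 ok
(5,1)N 2/3 ok
(5,2)N 4/5 ok
(5,3)N 3/5 ok
(5,4)S 0/3 unhappy
Unsatisfied: (1,2), (1,4), (4,2), (5,4) — 4 in total.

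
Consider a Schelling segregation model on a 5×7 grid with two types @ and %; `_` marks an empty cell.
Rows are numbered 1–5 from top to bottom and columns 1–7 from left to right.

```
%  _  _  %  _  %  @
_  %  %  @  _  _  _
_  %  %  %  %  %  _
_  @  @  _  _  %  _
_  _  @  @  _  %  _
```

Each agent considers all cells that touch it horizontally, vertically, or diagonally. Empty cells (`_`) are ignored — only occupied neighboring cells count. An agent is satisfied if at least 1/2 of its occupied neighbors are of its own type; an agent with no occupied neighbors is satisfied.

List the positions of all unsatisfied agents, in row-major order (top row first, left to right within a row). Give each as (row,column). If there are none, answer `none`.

(1,1)% 1/1 ✓
(1,4)% 1/2 ✓
(1,6)% 0/1 ✗
(1,7)@ 0/1 ✗
(2,2)% 4/4 ✓
(2,3)% 5/6 ✓
(2,4)@ 0/5 ✗
(3,2)% 3/5 ✓
(3,3)% 4/7 ✓
(3,4)% 3/5 ✓
(3,5)% 3/4 ✓
(3,6)% 2/2 ✓
(4,2)@ 2/4 ✓
(4,3)@ 3/6 ✓
(4,6)% 3/3 ✓
(5,3)@ 3/3 ✓
(5,4)@ 2/2 ✓
(5,6)% 1/1 ✓

(1,6), (1,7), (2,4)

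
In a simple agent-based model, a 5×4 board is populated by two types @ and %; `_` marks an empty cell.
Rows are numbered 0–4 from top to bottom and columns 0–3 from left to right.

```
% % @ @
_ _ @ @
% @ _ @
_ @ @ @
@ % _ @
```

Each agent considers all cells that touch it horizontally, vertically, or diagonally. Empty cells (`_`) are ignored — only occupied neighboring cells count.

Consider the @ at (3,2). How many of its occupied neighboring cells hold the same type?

5

Occupied neighbors of (3,2): (2,1)=@, (2,3)=@, (3,1)=@, (3,3)=@, (4,1)=%, (4,3)=@.
Same type (@): 5 of 6.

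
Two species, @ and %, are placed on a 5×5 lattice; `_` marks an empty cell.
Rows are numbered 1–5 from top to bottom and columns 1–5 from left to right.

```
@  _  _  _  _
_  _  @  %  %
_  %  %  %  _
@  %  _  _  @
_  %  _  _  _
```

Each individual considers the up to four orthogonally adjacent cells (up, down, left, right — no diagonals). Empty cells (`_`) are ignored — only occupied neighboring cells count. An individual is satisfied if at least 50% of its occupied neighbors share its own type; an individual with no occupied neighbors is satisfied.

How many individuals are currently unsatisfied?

(1,1)@ 0/0 ok
(2,3)@ 0/2 unhappy
(2,4)% 2/3 ok
(2,5)% 1/1 ok
(3,2)% 2/2 ok
(3,3)% 2/3 ok
(3,4)% 2/2 ok
(4,1)@ 0/1 unhappy
(4,2)% 2/3 ok
(4,5)@ 0/0 ok
(5,2)% 1/1 ok
Unsatisfied: (2,3), (4,1) — 2 in total.

2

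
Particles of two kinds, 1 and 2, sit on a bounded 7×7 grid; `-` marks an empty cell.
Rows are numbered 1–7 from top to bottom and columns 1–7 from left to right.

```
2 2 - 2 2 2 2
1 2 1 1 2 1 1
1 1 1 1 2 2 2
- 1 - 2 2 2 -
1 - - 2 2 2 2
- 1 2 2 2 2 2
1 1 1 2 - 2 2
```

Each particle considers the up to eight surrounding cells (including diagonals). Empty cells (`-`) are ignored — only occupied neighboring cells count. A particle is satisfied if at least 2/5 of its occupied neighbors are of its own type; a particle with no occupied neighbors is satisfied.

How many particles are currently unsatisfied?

4

Row 1: (1,1)2 2/3 ok · (1,2)2 2/4 ok · (1,4)2 2/4 ok · (1,5)2 3/5 ok · (1,6)2 3/5 ok · (1,7)2 1/3 unhappy
Row 2: (2,1)1 2/5 ok · (2,2)2 2/7 unhappy · (2,3)1 4/7 ok · (2,4)1 3/7 ok · (2,5)2 5/8 ok · (2,6)1 1/8 unhappy · (2,7)1 1/5 unhappy
Row 3: (3,1)1 3/4 ok · (3,2)1 5/6 ok · (3,3)1 5/7 ok · (3,4)1 3/7 ok · (3,5)2 5/8 ok · (3,6)2 5/7 ok · (3,7)2 2/4 ok
Row 4: (4,2)1 4/4 ok · (4,4)2 4/6 ok · (4,5)2 7/8 ok · (4,6)2 7/7 ok
Row 5: (5,1)1 2/2 ok · (5,4)2 6/6 ok · (5,5)2 8/8 ok · (5,6)2 7/7 ok · (5,7)2 4/4 ok
Row 6: (6,2)1 4/5 ok · (6,3)2 3/6 ok · (6,4)2 5/6 ok · (6,5)2 7/7 ok · (6,6)2 7/7 ok · (6,7)2 5/5 ok
Row 7: (7,1)1 2/2 ok · (7,2)1 3/4 ok · (7,3)1 2/5 ok · (7,4)2 3/4 ok · (7,6)2 4/4 ok · (7,7)2 3/3 ok
Unsatisfied: (1,7), (2,2), (2,6), (2,7) — 4 in total.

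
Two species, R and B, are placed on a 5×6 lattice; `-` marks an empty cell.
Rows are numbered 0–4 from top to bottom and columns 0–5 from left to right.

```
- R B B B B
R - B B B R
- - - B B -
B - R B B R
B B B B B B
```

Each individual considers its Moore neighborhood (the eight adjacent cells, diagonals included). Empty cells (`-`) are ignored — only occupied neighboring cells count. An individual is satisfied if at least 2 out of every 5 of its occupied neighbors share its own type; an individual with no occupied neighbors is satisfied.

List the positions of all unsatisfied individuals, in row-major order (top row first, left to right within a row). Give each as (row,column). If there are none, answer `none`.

(0,1), (1,5), (3,2), (3,5)

(0,1)R 1/3 not
(0,2)B 3/4 satisfied
(0,3)B 5/5 satisfied
(0,4)B 4/5 satisfied
(0,5)B 2/3 satisfied
(1,0)R 1/1 satisfied
(1,2)B 4/5 satisfied
(1,3)B 7/7 satisfied
(1,4)B 6/7 satisfied
(1,5)R 0/4 not
(2,3)B 6/7 satisfied
(2,4)B 5/7 satisfied
(3,0)B 2/2 satisfied
(3,2)R 0/5 not
(3,3)B 6/7 satisfied
(3,4)B 6/7 satisfied
(3,5)R 0/4 not
(4,0)B 2/2 satisfied
(4,1)B 3/4 satisfied
(4,2)B 3/4 satisfied
(4,3)B 4/5 satisfied
(4,4)B 4/5 satisfied
(4,5)B 2/3 satisfied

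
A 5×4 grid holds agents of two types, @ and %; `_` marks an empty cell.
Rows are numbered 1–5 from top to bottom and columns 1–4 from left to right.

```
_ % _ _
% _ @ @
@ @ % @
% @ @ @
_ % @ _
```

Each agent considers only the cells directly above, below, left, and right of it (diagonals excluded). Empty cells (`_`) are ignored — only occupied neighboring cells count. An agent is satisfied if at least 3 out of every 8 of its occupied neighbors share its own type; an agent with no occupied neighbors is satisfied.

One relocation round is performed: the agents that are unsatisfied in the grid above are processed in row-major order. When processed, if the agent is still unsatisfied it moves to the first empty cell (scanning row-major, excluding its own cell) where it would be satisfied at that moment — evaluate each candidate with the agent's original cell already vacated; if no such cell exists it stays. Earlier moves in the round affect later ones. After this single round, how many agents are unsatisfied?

0

Initially unsatisfied (in order): (2,1), (3,1), (3,3), (4,1), (5,2).
  (2,1) → (1,1).
  (3,1): now satisfied by earlier moves; stays.
  (3,3) → (1,3).
  (4,1) → (1,4).
  (5,2) → (2,1).
Resulting grid:
% % % %
% _ @ @
@ @ _ @
_ @ @ @
_ _ @ _
All satisfied now.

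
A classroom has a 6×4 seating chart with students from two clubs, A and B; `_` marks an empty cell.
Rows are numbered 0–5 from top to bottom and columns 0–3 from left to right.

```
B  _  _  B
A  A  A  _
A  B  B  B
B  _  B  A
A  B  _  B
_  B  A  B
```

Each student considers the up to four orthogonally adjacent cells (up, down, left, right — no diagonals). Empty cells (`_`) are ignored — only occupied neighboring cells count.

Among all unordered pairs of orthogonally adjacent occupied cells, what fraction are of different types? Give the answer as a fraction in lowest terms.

Scan each occupied cell's neighbors to the right and below so each pair is counted once.
Row 0: B(0,0)–A(1,0)≠  → 1/1 unlike.
Row 1: A(1,0)–A(1,1)= A(1,0)–A(2,0)= A(1,1)–A(1,2)= A(1,1)–B(2,1)≠ A(1,2)–B(2,2)≠  → 2/5 unlike.
Row 2: A(2,0)–B(2,1)≠ A(2,0)–B(3,0)≠ B(2,1)–B(2,2)= B(2,2)–B(2,3)= B(2,2)–B(3,2)= B(2,3)–A(3,3)≠  → 3/6 unlike.
Row 3: B(3,0)–A(4,0)≠ B(3,2)–A(3,3)≠ A(3,3)–B(4,3)≠  → 3/3 unlike.
Row 4: A(4,0)–B(4,1)≠ B(4,1)–B(5,1)= B(4,3)–B(5,3)=  → 1/3 unlike.
Row 5: B(5,1)–A(5,2)≠ A(5,2)–B(5,3)≠  → 2/2 unlike.
Total adjacent occupied pairs: 20; unlike-type pairs: 12.
12/20 reduces to 3/5.

3/5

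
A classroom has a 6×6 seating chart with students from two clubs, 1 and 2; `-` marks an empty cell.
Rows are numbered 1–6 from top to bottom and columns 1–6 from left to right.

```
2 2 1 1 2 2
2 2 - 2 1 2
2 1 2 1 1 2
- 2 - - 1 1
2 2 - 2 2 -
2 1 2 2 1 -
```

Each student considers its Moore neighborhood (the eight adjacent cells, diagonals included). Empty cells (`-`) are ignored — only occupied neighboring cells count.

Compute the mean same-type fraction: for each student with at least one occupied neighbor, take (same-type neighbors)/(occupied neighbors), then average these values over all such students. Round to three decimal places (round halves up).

(1,1)2 3/3
(1,2)2 3/4
(1,3)1 1/4
(1,4)1 2/4
(1,5)2 3/5
(1,6)2 2/3
(2,1)2 4/5
(2,2)2 5/7
(2,4)2 2/7
(2,5)1 3/8
(2,6)2 3/5
(3,1)2 3/4
(3,2)1 0/5
(3,3)2 3/5
(3,4)1 3/5
(3,5)1 4/7
(3,6)2 1/5
(4,2)2 4/5
(4,5)1 3/6
(4,6)1 2/4
(5,1)2 3/4
(5,2)2 4/5
(5,4)2 3/5
(5,5)2 2/5
(6,1)2 2/3
(6,2)1 0/4
(6,3)2 3/4
(6,4)2 3/4
(6,5)1 0/3
Sum over 29 students: 3/3 + 3/4 + 1/4 + 2/4 + 3/5 + 2/3 + 4/5 + 5/7 + 2/7 + 3/8 + 3/5 + 3/4 + 0/5 + 3/5 + 3/5 + 4/7 + 1/5 + 4/5 + 3/6 + 2/4 + 3/4 + 4/5 + 3/5 + 2/5 + 2/3 + 0/4 + 3/4 + 3/4 + 0/3 = 2651/168; mean = 2651/168 ÷ 29 = 2651/4872 = 0.544129… → 0.544.

0.544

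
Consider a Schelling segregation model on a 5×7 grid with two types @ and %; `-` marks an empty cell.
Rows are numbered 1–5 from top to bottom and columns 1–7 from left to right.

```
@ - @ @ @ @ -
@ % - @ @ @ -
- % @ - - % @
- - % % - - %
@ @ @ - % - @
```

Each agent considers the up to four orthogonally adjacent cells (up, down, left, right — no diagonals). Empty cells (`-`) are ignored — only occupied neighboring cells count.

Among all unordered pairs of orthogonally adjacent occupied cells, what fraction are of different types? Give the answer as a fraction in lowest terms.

Scan each occupied cell's neighbors to the right and below so each pair is counted once.
Row 1: @(1,1)–@(2,1)= @(1,3)–@(1,4)= @(1,4)–@(1,5)= @(1,4)–@(2,4)= @(1,5)–@(1,6)= @(1,5)–@(2,5)= @(1,6)–@(2,6)=  → 0/7 unlike.
Row 2: @(2,1)–%(2,2)≠ %(2,2)–%(3,2)= @(2,4)–@(2,5)= @(2,5)–@(2,6)= @(2,6)–%(3,6)≠  → 2/5 unlike.
Row 3: %(3,2)–@(3,3)≠ @(3,3)–%(4,3)≠ %(3,6)–@(3,7)≠ @(3,7)–%(4,7)≠  → 4/4 unlike.
Row 4: %(4,3)–%(4,4)= %(4,3)–@(5,3)≠ %(4,7)–@(5,7)≠  → 2/3 unlike.
Row 5: @(5,1)–@(5,2)= @(5,2)–@(5,3)=  → 0/2 unlike.
Total adjacent occupied pairs: 21; unlike-type pairs: 8.
8/21 is already in lowest terms.

8/21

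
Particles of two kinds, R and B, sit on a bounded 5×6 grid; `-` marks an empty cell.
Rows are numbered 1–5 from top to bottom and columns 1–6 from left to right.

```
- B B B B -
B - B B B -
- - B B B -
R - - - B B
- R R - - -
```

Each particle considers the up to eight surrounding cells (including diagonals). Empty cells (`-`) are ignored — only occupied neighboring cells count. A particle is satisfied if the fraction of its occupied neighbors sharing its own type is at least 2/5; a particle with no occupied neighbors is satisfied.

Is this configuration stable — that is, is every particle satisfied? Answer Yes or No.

Yes

(1,2)B 3/3 ✓
(1,3)B 4/4 ✓
(1,4)B 5/5 ✓
(1,5)B 3/3 ✓
(2,1)B 1/1 ✓
(2,3)B 6/6 ✓
(2,4)B 8/8 ✓
(2,5)B 5/5 ✓
(3,3)B 3/3 ✓
(3,4)B 6/6 ✓
(3,5)B 5/5 ✓
(4,1)R 1/1 ✓
(4,5)B 3/3 ✓
(4,6)B 2/2 ✓
(5,2)R 2/2 ✓
(5,3)R 1/1 ✓
All meet the threshold, so the configuration is stable.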